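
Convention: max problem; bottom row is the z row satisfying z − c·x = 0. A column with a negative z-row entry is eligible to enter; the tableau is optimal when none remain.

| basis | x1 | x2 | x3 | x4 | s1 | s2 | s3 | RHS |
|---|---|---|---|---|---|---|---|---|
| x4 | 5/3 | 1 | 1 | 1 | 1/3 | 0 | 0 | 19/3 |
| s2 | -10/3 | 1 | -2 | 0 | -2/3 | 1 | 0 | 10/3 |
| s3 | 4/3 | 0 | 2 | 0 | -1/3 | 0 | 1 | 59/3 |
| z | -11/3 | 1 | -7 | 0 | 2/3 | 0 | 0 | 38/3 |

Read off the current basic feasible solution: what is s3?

s3 is basic (row 3); its value is the RHS of that row, 59/3.

59/3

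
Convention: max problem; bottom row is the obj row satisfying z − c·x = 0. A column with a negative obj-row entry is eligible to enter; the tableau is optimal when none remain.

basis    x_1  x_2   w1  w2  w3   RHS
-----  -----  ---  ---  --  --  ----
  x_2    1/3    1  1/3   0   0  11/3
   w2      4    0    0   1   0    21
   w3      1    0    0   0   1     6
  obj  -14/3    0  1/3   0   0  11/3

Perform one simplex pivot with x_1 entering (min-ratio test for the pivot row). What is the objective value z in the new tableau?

169/6

Ratio test on column x_1 — row 1: (11/3)/(1/3) = 11; row 2: 21/4 = 21/4; row 3: 6/1 = 6. Minimum is 21/4 at row 2 (w2 leaves); pivot element 4.
Pivot on row 2; the obj-row RHS becomes 11/3 − (-14/3)·(21/4) = 169/6.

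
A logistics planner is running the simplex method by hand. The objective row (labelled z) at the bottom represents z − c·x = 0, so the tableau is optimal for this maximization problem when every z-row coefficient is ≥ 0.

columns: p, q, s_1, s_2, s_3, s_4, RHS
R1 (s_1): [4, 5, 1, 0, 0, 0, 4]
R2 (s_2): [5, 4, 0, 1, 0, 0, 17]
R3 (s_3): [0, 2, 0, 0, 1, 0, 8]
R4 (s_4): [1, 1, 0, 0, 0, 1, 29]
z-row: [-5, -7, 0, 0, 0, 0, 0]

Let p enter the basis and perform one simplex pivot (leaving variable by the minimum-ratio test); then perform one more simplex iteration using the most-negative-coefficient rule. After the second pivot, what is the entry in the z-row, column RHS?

Ratio test on column p — row 1: 4/4 = 1; row 2: 17/5 = 17/5; row 3: entry 0 ≤ 0; row 4: 29/1 = 29. Minimum is 1 at row 1 (s_1 leaves); pivot element 4.
Divide row 1 by 4; eliminate column p from the other rows.
Second iteration: most negative z-row entry is -3/4 in column q, so q enters.
Ratio test on column q — row 1: 1/(5/4) = 4/5; row 2: entry -9/4 ≤ 0; row 3: 8/2 = 4; row 4: entry -1/4 ≤ 0. Minimum is 4/5 at row 1 (p leaves); pivot element 5/4.
Divide row 1 by 5/4; eliminate column q from the other rows.
After both pivots, the entry at the z-row, column RHS is 28/5.

28/5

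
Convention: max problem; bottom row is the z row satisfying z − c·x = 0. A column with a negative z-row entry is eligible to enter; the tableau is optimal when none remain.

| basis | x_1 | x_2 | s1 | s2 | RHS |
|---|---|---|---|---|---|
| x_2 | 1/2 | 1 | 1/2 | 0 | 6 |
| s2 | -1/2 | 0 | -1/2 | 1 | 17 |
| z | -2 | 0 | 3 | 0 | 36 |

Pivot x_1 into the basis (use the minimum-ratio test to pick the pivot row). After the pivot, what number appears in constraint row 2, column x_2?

1

Ratio test on column x_1 — row 1: 6/(1/2) = 12; row 2: entry -1/2 ≤ 0. Minimum is 12 at row 1 (x_2 leaves); pivot element 1/2.
Divide row 1 by 1/2; eliminate column x_1 from the other rows.
Row 2 update in column x_2: 0 − (-1/2)·2 = 1.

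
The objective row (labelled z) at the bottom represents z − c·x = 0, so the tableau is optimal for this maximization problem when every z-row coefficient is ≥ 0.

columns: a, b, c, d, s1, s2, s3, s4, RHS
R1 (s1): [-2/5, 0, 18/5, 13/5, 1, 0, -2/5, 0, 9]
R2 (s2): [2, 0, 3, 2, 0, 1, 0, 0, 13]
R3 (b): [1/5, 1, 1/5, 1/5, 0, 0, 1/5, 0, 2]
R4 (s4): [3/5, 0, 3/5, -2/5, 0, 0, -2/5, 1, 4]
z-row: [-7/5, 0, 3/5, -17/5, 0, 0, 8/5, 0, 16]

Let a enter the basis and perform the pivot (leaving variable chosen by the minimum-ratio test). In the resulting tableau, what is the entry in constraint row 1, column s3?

Ratio test on column a — row 1: entry -2/5 ≤ 0; row 2: 13/2 = 13/2; row 3: 2/(1/5) = 10; row 4: 4/(3/5) = 20/3. Minimum is 13/2 at row 2 (s2 leaves); pivot element 2.
Divide row 2 by 2; eliminate column a from the other rows.
Row 1 update in column s3: -2/5 − (-2/5)·0 = -2/5.

-2/5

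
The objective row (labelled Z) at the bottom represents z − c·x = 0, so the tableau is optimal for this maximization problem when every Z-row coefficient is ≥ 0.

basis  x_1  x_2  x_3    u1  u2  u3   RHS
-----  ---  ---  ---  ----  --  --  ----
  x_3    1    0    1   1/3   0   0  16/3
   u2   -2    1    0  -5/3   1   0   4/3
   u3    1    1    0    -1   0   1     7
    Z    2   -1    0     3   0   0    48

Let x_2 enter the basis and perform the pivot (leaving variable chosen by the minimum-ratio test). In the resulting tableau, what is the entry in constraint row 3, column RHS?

17/3

Ratio test on column x_2 — row 1: entry 0 ≤ 0; row 2: (4/3)/1 = 4/3; row 3: 7/1 = 7. Minimum is 4/3 at row 2 (u2 leaves); pivot element 1.
Divide row 2 by 1; eliminate column x_2 from the other rows.
Row 3 update in column RHS: 7 − 1·(4/3) = 17/3.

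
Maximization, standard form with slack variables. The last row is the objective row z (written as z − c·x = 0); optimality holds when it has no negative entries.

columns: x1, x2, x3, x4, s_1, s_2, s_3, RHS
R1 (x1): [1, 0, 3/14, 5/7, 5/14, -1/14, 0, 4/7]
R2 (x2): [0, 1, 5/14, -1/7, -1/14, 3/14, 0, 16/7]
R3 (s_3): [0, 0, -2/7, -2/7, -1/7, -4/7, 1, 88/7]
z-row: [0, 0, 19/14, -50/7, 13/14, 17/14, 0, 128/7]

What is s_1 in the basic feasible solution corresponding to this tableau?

s_1 is not in the basis, so in the current basic feasible solution s_1 = 0.

0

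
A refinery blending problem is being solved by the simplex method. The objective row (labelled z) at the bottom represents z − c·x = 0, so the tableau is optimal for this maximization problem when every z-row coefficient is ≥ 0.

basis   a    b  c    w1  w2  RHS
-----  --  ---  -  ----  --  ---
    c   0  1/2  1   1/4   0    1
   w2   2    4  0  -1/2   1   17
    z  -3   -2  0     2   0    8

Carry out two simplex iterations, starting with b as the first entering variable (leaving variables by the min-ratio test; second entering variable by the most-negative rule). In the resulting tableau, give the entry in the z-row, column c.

-8

Ratio test on column b — row 1: 1/(1/2) = 2; row 2: 17/4 = 17/4. Minimum is 2 at row 1 (c leaves); pivot element 1/2.
Divide row 1 by 1/2; eliminate column b from the other rows.
Second iteration: most negative z-row entry is -3 in column a, so a enters.
Ratio test on column a — row 1: entry 0 ≤ 0; row 2: 9/2 = 9/2. Minimum is 9/2 at row 2 (w2 leaves); pivot element 2.
Divide row 2 by 2; eliminate column a from the other rows.
After both pivots, the entry at the z-row, column c is -8.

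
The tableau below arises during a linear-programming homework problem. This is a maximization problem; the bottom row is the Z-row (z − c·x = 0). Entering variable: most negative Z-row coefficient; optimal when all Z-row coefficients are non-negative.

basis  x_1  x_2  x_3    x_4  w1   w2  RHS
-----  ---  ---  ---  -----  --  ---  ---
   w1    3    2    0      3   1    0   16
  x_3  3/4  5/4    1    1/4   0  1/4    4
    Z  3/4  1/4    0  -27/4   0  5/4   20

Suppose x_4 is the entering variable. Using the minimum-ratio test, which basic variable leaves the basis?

w1

Column x_4 entries and ratios — w1: 16/3 = 16/3; x_3: 4/(1/4) = 16.
Smallest ratio is 16/3 in the row of w1, so w1 leaves.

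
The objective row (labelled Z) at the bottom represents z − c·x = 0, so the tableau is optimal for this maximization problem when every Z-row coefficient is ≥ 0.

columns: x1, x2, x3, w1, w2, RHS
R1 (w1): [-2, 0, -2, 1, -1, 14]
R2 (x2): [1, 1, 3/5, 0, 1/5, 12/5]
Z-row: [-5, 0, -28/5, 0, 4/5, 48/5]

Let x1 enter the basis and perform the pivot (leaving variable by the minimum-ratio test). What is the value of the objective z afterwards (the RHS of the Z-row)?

Ratio test on column x1 — row 1: entry -2 ≤ 0; row 2: (12/5)/1 = 12/5. Minimum is 12/5 at row 2 (x2 leaves); pivot element 1.
Pivot on row 2; the Z-row RHS becomes 48/5 − (-5)·(12/5) = 108/5.

108/5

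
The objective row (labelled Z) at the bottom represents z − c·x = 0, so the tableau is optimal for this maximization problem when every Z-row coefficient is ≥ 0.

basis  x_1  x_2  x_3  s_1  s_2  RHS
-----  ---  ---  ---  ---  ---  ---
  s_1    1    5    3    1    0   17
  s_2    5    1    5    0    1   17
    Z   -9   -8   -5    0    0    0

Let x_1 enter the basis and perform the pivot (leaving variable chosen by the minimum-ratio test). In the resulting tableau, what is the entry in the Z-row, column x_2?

Ratio test on column x_1 — row 1: 17/1 = 17; row 2: 17/5 = 17/5. Minimum is 17/5 at row 2 (s_2 leaves); pivot element 5.
Divide row 2 by 5; eliminate column x_1 from the other rows.
Z-row update in column x_2: -8 − (-9)·(1/5) = -31/5.

-31/5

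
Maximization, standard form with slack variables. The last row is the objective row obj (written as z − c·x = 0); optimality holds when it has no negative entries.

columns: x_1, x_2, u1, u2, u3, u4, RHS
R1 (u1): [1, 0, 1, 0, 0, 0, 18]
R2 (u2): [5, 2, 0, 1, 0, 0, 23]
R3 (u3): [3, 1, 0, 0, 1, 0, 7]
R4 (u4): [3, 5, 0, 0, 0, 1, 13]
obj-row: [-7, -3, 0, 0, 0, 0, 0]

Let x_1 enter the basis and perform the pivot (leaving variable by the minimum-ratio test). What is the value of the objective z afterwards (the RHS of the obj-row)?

Ratio test on column x_1 — row 1: 18/1 = 18; row 2: 23/5 = 23/5; row 3: 7/3 = 7/3; row 4: 13/3 = 13/3. Minimum is 7/3 at row 3 (u3 leaves); pivot element 3.
Pivot on row 3; the obj-row RHS becomes 0 − (-7)·(7/3) = 49/3.

49/3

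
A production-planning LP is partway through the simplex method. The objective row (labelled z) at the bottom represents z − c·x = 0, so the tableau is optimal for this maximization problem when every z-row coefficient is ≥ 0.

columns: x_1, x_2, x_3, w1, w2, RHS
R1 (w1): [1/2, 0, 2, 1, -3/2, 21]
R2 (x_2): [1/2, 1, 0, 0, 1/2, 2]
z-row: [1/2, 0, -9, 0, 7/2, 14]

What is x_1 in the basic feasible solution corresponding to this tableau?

0

x_1 is not in the basis, so in the current basic feasible solution x_1 = 0.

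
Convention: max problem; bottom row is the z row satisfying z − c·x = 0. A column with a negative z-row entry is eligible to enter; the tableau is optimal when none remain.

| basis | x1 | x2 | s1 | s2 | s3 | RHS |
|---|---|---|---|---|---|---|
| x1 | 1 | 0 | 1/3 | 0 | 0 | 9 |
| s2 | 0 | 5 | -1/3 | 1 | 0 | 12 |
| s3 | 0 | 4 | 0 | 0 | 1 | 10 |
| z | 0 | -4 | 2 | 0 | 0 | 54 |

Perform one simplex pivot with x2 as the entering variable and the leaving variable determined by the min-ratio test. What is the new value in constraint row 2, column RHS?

12/5

Ratio test on column x2 — row 1: entry 0 ≤ 0; row 2: 12/5 = 12/5; row 3: 10/4 = 5/2. Minimum is 12/5 at row 2 (s2 leaves); pivot element 5.
Divide row 2 by 5; eliminate column x2 from the other rows.
In the new row 2, the RHS entry is the old entry divided by the pivot: 12/5 = 12/5.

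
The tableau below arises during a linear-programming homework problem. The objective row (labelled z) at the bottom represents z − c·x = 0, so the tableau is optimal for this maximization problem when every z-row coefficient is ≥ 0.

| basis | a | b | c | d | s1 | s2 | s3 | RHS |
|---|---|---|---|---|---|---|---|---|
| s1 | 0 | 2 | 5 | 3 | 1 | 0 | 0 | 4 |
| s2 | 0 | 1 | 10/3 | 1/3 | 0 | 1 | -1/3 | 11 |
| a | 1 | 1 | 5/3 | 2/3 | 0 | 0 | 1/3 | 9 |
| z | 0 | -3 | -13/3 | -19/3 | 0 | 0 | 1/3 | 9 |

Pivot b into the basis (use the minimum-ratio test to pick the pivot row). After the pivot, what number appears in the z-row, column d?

-11/6

Ratio test on column b — row 1: 4/2 = 2; row 2: 11/1 = 11; row 3: 9/1 = 9. Minimum is 2 at row 1 (s1 leaves); pivot element 2.
Divide row 1 by 2; eliminate column b from the other rows.
z-row update in column d: -19/3 − (-3)·(3/2) = -11/6.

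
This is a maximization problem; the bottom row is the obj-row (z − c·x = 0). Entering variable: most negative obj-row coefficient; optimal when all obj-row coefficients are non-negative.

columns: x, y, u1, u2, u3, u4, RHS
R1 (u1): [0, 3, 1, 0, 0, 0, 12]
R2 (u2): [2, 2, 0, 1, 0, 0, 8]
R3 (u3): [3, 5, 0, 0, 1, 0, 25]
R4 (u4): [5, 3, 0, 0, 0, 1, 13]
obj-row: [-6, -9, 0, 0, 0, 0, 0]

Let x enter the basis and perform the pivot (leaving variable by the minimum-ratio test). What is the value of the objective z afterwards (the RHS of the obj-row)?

78/5

Ratio test on column x — row 1: entry 0 ≤ 0; row 2: 8/2 = 4; row 3: 25/3 = 25/3; row 4: 13/5 = 13/5. Minimum is 13/5 at row 4 (u4 leaves); pivot element 5.
Pivot on row 4; the obj-row RHS becomes 0 − (-6)·(13/5) = 78/5.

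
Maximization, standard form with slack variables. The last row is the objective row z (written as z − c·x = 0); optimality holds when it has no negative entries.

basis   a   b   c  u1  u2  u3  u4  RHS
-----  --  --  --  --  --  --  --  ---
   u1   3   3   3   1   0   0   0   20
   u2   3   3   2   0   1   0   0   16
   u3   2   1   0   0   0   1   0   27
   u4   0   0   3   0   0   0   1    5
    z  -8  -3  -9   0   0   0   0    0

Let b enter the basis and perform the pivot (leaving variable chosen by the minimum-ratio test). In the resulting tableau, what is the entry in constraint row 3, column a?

1

Ratio test on column b — row 1: 20/3 = 20/3; row 2: 16/3 = 16/3; row 3: 27/1 = 27; row 4: entry 0 ≤ 0. Minimum is 16/3 at row 2 (u2 leaves); pivot element 3.
Divide row 2 by 3; eliminate column b from the other rows.
Row 3 update in column a: 2 − 1·1 = 1.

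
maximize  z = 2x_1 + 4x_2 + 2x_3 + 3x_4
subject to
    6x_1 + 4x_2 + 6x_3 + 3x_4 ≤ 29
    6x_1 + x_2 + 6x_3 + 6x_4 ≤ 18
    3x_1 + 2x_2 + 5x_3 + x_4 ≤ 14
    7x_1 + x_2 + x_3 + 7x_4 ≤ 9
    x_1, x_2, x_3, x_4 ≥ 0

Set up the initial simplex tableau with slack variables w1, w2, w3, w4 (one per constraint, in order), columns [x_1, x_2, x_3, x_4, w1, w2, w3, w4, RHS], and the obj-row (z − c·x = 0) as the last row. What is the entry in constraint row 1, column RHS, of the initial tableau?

29

The RHS of constraint 1 is b_1 = 29.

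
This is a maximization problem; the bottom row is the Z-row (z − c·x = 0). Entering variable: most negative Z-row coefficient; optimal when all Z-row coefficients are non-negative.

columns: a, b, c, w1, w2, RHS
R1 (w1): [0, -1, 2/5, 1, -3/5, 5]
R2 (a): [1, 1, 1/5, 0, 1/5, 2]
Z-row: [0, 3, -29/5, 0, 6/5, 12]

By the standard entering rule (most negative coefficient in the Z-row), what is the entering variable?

c

Negative Z-row entries: c: -29/5.
The most negative is -29/5 in column c, so c enters.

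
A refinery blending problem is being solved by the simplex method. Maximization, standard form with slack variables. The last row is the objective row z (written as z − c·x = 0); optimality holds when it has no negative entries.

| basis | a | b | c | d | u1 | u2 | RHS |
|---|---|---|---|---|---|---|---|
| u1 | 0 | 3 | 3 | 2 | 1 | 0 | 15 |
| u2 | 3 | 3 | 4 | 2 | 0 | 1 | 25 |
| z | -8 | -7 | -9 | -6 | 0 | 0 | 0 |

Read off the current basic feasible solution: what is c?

0

c is not in the basis, so in the current basic feasible solution c = 0.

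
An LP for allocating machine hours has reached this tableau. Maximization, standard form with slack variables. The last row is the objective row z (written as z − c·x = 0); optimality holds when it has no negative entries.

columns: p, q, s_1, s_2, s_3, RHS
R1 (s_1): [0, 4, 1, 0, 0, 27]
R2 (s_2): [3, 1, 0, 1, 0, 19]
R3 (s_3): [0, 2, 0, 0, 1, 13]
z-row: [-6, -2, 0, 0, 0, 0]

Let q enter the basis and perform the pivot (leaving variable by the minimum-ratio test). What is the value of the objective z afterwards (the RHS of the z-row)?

13

Ratio test on column q — row 1: 27/4 = 27/4; row 2: 19/1 = 19; row 3: 13/2 = 13/2. Minimum is 13/2 at row 3 (s_3 leaves); pivot element 2.
Pivot on row 3; the z-row RHS becomes 0 − (-2)·(13/2) = 13.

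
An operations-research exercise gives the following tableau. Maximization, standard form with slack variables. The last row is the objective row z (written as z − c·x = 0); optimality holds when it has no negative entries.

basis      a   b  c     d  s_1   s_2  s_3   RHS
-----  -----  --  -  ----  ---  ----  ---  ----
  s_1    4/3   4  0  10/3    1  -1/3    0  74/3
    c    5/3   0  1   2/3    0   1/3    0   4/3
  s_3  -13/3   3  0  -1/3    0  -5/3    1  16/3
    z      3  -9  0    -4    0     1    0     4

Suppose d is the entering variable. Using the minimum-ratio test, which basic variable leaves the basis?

Column d entries and ratios — s_1: (74/3)/(10/3) = 37/5; c: (4/3)/(2/3) = 2; s_3: -1/3 ≤ 0, skip.
Smallest ratio is 2 in the row of c, so c leaves.

c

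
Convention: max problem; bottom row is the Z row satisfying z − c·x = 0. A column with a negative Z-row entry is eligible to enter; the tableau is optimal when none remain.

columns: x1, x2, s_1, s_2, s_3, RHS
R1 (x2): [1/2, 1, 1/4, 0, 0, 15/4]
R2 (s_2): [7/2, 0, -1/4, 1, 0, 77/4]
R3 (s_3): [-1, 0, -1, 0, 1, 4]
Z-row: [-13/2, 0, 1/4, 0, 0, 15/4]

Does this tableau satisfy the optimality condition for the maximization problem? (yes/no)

The Z-row has a negative entry -13/2 in column x1, so it is not optimal.

no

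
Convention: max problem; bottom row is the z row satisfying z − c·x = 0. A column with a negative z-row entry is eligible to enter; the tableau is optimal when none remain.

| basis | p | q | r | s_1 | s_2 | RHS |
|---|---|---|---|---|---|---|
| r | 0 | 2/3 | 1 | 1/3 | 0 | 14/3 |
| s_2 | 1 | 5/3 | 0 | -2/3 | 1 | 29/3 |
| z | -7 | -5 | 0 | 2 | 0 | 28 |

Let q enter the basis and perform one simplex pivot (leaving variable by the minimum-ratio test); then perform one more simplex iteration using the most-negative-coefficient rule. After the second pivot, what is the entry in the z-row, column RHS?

287/3

Ratio test on column q — row 1: (14/3)/(2/3) = 7; row 2: (29/3)/(5/3) = 29/5. Minimum is 29/5 at row 2 (s_2 leaves); pivot element 5/3.
Divide row 2 by 5/3; eliminate column q from the other rows.
Second iteration: most negative z-row entry is -4 in column p, so p enters.
Ratio test on column p — row 1: entry -2/5 ≤ 0; row 2: (29/5)/(3/5) = 29/3. Minimum is 29/3 at row 2 (q leaves); pivot element 3/5.
Divide row 2 by 3/5; eliminate column p from the other rows.
After both pivots, the entry at the z-row, column RHS is 287/3.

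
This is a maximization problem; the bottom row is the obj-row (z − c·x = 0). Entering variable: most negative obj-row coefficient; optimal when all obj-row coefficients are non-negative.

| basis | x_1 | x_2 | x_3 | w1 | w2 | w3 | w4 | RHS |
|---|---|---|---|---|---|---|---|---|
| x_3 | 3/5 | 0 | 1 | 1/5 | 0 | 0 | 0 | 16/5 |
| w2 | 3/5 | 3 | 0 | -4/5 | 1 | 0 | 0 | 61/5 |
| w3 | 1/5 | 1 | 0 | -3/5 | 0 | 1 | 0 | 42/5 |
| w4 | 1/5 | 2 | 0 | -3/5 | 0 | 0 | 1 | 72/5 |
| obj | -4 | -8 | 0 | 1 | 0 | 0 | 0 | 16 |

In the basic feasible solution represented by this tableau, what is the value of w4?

72/5

w4 is basic (row 4); its value is the RHS of that row, 72/5.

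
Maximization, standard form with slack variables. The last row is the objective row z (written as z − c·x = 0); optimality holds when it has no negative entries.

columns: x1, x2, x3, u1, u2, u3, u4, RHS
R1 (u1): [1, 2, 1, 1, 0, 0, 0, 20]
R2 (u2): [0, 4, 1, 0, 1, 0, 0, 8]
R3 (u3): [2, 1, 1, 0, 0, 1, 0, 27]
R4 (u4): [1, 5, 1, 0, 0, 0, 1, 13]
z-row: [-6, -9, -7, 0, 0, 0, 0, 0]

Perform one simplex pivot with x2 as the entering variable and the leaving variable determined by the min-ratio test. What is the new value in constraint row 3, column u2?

-1/4

Ratio test on column x2 — row 1: 20/2 = 10; row 2: 8/4 = 2; row 3: 27/1 = 27; row 4: 13/5 = 13/5. Minimum is 2 at row 2 (u2 leaves); pivot element 4.
Divide row 2 by 4; eliminate column x2 from the other rows.
Row 3 update in column u2: 0 − 1·(1/4) = -1/4.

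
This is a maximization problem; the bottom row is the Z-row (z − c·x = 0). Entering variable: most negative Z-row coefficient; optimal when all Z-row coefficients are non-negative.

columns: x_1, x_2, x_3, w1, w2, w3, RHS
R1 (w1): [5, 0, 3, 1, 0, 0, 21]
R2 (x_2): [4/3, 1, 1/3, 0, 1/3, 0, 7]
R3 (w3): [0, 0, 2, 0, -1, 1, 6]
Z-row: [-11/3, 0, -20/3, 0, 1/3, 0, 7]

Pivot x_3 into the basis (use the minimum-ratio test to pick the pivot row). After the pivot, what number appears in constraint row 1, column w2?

3/2

Ratio test on column x_3 — row 1: 21/3 = 7; row 2: 7/(1/3) = 21; row 3: 6/2 = 3. Minimum is 3 at row 3 (w3 leaves); pivot element 2.
Divide row 3 by 2; eliminate column x_3 from the other rows.
Row 1 update in column w2: 0 − 3·(-1/2) = 3/2.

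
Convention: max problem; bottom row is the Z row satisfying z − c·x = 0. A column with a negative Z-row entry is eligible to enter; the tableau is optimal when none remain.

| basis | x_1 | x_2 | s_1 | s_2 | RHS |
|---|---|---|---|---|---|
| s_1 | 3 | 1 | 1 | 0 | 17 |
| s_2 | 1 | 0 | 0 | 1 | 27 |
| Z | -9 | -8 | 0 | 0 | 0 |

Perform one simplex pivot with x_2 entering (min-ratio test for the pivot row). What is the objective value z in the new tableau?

Ratio test on column x_2 — row 1: 17/1 = 17; row 2: entry 0 ≤ 0. Minimum is 17 at row 1 (s_1 leaves); pivot element 1.
Pivot on row 1; the Z-row RHS becomes 0 − (-8)·17 = 136.

136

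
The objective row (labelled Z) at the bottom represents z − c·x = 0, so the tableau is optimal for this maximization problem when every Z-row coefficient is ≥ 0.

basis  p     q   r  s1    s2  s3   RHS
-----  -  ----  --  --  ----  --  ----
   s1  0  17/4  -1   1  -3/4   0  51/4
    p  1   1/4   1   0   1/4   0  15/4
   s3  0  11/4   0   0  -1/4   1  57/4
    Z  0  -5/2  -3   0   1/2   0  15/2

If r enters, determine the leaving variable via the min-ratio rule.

Column r entries and ratios — s1: -1 ≤ 0, skip; p: (15/4)/1 = 15/4; s3: 0 ≤ 0, skip.
Smallest ratio is 15/4 in the row of p, so p leaves.

p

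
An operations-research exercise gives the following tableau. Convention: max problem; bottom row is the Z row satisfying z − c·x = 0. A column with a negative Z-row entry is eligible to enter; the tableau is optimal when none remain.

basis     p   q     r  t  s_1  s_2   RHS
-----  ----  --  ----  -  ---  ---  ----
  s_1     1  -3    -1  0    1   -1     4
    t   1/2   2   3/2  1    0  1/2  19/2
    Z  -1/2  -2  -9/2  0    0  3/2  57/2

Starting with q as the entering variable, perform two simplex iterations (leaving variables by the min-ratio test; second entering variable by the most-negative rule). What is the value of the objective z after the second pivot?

57

Ratio test on column q — row 1: entry -3 ≤ 0; row 2: (19/2)/2 = 19/4. Minimum is 19/4 at row 2 (t leaves); pivot element 2.
Pivot on row 2; the Z-row RHS becomes 57/2 − (-2)·(19/4) = 38.
Next entering variable (most negative Z-row entry -3): r.
Ratio test on column r — row 1: (73/4)/(5/4) = 73/5; row 2: (19/4)/(3/4) = 19/3. Minimum is 19/3 at row 2 (q leaves); pivot element 3/4.
After the second pivot the Z-row RHS is 38 − (-3)·(19/3) = 57.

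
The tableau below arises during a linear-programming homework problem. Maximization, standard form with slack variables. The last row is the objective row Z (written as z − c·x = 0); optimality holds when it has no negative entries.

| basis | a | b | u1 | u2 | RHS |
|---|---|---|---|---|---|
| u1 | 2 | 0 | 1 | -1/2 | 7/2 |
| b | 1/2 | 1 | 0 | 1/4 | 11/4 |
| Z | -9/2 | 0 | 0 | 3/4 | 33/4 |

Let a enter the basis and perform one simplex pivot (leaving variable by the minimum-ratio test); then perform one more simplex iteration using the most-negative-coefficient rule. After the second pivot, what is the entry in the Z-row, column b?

1

Ratio test on column a — row 1: (7/2)/2 = 7/4; row 2: (11/4)/(1/2) = 11/2. Minimum is 7/4 at row 1 (u1 leaves); pivot element 2.
Divide row 1 by 2; eliminate column a from the other rows.
Second iteration: most negative Z-row entry is -3/8 in column u2, so u2 enters.
Ratio test on column u2 — row 1: entry -1/4 ≤ 0; row 2: (15/8)/(3/8) = 5. Minimum is 5 at row 2 (b leaves); pivot element 3/8.
Divide row 2 by 3/8; eliminate column u2 from the other rows.
After both pivots, the entry at the Z-row, column b is 1.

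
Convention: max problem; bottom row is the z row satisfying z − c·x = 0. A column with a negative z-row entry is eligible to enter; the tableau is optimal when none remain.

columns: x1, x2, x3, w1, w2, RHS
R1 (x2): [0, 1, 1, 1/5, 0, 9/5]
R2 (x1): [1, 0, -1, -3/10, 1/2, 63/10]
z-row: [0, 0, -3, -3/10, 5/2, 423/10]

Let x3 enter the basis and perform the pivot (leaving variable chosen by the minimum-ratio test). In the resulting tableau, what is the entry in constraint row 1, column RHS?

9/5

Ratio test on column x3 — row 1: (9/5)/1 = 9/5; row 2: entry -1 ≤ 0. Minimum is 9/5 at row 1 (x2 leaves); pivot element 1.
Divide row 1 by 1; eliminate column x3 from the other rows.
In the new row 1, the RHS entry is the old entry divided by the pivot: (9/5)/1 = 9/5.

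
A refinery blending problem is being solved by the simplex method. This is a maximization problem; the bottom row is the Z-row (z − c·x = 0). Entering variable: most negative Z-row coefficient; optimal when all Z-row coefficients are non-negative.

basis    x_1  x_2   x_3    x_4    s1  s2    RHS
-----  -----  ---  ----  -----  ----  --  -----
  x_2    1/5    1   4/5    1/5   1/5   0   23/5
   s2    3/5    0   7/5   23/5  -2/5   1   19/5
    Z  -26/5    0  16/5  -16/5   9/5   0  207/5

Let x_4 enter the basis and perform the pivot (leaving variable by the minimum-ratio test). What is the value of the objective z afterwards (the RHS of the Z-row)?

Ratio test on column x_4 — row 1: (23/5)/(1/5) = 23; row 2: (19/5)/(23/5) = 19/23. Minimum is 19/23 at row 2 (s2 leaves); pivot element 23/5.
Pivot on row 2; the Z-row RHS becomes 207/5 − (-16/5)·(19/23) = 1013/23.

1013/23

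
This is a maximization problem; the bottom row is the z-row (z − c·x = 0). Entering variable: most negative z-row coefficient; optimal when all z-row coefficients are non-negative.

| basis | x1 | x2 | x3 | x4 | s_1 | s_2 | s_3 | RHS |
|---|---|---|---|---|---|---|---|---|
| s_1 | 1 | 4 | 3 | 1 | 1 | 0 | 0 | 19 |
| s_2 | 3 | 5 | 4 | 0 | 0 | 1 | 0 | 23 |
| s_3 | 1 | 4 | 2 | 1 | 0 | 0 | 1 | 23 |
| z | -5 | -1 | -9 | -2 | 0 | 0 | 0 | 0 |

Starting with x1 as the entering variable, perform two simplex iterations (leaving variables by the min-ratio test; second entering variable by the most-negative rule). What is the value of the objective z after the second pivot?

Ratio test on column x1 — row 1: 19/1 = 19; row 2: 23/3 = 23/3; row 3: 23/1 = 23. Minimum is 23/3 at row 2 (s_2 leaves); pivot element 3.
Pivot on row 2; the z-row RHS becomes 0 − (-5)·(23/3) = 115/3.
Next entering variable (most negative z-row entry -7/3): x3.
Ratio test on column x3 — row 1: (34/3)/(5/3) = 34/5; row 2: (23/3)/(4/3) = 23/4; row 3: (46/3)/(2/3) = 23. Minimum is 23/4 at row 2 (x1 leaves); pivot element 4/3.
After the second pivot the z-row RHS is 115/3 − (-7/3)·(23/4) = 207/4.

207/4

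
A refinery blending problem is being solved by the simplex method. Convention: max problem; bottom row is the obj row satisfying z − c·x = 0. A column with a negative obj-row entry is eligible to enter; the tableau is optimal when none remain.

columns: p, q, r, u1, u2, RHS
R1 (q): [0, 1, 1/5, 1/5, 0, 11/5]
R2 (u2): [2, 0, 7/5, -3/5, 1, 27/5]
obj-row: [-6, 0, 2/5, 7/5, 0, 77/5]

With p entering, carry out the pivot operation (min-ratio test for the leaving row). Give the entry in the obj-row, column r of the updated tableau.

Ratio test on column p — row 1: entry 0 ≤ 0; row 2: (27/5)/2 = 27/10. Minimum is 27/10 at row 2 (u2 leaves); pivot element 2.
Divide row 2 by 2; eliminate column p from the other rows.
obj-row update in column r: 2/5 − (-6)·(7/10) = 23/5.

23/5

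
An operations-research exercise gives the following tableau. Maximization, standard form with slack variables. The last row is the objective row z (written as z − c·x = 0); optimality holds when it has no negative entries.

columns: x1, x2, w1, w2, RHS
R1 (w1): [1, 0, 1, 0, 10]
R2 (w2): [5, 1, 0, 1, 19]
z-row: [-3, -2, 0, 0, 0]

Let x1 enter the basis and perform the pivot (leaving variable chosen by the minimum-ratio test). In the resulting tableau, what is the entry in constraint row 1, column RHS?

31/5

Ratio test on column x1 — row 1: 10/1 = 10; row 2: 19/5 = 19/5. Minimum is 19/5 at row 2 (w2 leaves); pivot element 5.
Divide row 2 by 5; eliminate column x1 from the other rows.
Row 1 update in column RHS: 10 − 1·(19/5) = 31/5.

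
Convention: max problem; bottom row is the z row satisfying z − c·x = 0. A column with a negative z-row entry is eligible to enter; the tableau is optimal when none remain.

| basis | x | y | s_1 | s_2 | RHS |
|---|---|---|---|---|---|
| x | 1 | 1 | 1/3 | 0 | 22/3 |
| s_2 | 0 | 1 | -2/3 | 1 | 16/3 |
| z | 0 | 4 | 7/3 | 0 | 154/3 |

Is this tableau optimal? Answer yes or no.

Every z-row coefficient is ≥ 0, so the tableau is optimal.

yes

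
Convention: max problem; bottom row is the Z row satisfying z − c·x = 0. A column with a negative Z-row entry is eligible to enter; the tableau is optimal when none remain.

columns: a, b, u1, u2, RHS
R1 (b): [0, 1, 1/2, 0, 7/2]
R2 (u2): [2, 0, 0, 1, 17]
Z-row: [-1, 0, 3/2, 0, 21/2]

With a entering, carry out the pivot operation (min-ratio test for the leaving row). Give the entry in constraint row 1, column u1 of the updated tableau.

1/2

Ratio test on column a — row 1: entry 0 ≤ 0; row 2: 17/2 = 17/2. Minimum is 17/2 at row 2 (u2 leaves); pivot element 2.
Divide row 2 by 2; eliminate column a from the other rows.
Row 1 update in column u1: 1/2 − 0·0 = 1/2.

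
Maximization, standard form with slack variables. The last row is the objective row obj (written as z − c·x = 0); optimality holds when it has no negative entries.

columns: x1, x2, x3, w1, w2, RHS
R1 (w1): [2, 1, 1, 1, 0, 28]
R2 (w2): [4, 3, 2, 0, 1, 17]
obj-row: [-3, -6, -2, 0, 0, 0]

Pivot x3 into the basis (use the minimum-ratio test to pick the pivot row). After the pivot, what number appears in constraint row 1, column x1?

Ratio test on column x3 — row 1: 28/1 = 28; row 2: 17/2 = 17/2. Minimum is 17/2 at row 2 (w2 leaves); pivot element 2.
Divide row 2 by 2; eliminate column x3 from the other rows.
Row 1 update in column x1: 2 − 1·2 = 0.

0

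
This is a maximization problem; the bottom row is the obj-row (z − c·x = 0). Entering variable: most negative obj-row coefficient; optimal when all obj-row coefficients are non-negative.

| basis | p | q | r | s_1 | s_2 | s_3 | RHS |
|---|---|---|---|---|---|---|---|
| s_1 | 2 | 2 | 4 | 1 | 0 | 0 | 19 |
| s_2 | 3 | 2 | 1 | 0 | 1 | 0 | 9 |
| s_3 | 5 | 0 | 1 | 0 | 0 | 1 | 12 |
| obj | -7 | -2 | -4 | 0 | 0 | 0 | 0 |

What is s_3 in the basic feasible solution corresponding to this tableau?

s_3 is basic (row 3); its value is the RHS of that row, 12.

12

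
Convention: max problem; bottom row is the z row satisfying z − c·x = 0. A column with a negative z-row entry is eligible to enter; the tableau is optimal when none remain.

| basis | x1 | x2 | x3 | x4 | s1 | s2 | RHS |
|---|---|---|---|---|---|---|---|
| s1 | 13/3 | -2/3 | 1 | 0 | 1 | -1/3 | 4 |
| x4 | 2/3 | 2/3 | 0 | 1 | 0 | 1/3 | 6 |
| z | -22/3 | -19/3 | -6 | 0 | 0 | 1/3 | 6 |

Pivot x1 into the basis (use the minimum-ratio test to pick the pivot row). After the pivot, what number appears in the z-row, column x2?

Ratio test on column x1 — row 1: 4/(13/3) = 12/13; row 2: 6/(2/3) = 9. Minimum is 12/13 at row 1 (s1 leaves); pivot element 13/3.
Divide row 1 by 13/3; eliminate column x1 from the other rows.
z-row update in column x2: -19/3 − (-22/3)·(-2/13) = -97/13.

-97/13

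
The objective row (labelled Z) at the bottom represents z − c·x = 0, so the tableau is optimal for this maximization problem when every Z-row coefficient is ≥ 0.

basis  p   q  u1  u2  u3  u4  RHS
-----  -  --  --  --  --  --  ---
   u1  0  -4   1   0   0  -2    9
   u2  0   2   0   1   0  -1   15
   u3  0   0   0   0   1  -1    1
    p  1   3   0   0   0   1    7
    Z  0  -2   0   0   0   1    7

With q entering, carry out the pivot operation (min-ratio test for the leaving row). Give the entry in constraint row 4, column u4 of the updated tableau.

1/3

Ratio test on column q — row 1: entry -4 ≤ 0; row 2: 15/2 = 15/2; row 3: entry 0 ≤ 0; row 4: 7/3 = 7/3. Minimum is 7/3 at row 4 (p leaves); pivot element 3.
Divide row 4 by 3; eliminate column q from the other rows.
In the new row 4, the u4 entry is the old entry divided by the pivot: 1/3 = 1/3.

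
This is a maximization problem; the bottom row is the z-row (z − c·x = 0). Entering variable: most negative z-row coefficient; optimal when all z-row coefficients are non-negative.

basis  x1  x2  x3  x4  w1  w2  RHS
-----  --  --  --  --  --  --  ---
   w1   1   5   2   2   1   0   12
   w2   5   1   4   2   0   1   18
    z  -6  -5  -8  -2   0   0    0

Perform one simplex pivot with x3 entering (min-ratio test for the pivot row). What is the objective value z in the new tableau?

Ratio test on column x3 — row 1: 12/2 = 6; row 2: 18/4 = 9/2. Minimum is 9/2 at row 2 (w2 leaves); pivot element 4.
Pivot on row 2; the z-row RHS becomes 0 − (-8)·(9/2) = 36.

36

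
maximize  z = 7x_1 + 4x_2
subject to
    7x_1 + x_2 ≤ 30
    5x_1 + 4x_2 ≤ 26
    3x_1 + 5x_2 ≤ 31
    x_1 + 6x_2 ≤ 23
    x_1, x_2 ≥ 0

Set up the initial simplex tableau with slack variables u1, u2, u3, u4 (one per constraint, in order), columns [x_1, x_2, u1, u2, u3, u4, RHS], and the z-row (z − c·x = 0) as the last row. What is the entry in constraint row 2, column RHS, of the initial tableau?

26

The RHS of constraint 2 is b_2 = 26.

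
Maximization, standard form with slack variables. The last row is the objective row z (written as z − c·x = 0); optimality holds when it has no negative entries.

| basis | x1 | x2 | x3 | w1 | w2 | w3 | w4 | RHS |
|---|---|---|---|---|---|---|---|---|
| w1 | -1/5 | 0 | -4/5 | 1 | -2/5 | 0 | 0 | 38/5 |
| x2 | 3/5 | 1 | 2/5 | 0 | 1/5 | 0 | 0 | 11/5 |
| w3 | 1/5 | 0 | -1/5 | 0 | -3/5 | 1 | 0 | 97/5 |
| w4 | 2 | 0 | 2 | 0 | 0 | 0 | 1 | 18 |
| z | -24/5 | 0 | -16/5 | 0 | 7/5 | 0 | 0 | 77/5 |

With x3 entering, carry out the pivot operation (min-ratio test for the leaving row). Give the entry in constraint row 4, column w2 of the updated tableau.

-1

Ratio test on column x3 — row 1: entry -4/5 ≤ 0; row 2: (11/5)/(2/5) = 11/2; row 3: entry -1/5 ≤ 0; row 4: 18/2 = 9. Minimum is 11/2 at row 2 (x2 leaves); pivot element 2/5.
Divide row 2 by 2/5; eliminate column x3 from the other rows.
Row 4 update in column w2: 0 − 2·(1/2) = -1.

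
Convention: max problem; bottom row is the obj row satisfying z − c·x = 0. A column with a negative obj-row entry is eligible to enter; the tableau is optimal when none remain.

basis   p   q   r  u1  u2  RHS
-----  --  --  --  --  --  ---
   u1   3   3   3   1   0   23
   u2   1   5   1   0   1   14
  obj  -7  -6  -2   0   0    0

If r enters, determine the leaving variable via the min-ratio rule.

u1

Column r entries and ratios — u1: 23/3 = 23/3; u2: 14/1 = 14.
Smallest ratio is 23/3 in the row of u1, so u1 leaves.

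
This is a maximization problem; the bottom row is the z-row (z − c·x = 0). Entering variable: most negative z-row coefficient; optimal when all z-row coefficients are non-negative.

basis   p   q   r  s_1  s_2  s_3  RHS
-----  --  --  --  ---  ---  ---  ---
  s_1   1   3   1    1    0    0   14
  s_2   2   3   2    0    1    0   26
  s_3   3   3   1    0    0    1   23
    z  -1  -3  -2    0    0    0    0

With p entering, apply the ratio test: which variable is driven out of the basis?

Column p entries and ratios — s_1: 14/1 = 14; s_2: 26/2 = 13; s_3: 23/3 = 23/3.
Smallest ratio is 23/3 in the row of s_3, so s_3 leaves.

s_3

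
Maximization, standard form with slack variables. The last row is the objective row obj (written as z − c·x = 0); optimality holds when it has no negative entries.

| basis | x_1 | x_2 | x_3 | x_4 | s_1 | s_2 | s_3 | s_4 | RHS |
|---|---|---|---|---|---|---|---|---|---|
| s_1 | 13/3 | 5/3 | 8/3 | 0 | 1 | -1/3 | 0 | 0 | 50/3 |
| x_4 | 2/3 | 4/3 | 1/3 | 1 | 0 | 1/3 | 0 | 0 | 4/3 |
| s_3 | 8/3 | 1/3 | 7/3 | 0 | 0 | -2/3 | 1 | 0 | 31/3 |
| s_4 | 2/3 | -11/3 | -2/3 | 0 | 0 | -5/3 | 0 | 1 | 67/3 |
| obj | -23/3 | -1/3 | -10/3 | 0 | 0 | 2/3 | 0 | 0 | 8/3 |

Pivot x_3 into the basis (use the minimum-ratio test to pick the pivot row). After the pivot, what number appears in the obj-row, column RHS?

16

Ratio test on column x_3 — row 1: (50/3)/(8/3) = 25/4; row 2: (4/3)/(1/3) = 4; row 3: (31/3)/(7/3) = 31/7; row 4: entry -2/3 ≤ 0. Minimum is 4 at row 2 (x_4 leaves); pivot element 1/3.
Divide row 2 by 1/3; eliminate column x_3 from the other rows.
obj-row update in column RHS: 8/3 − (-10/3)·4 = 16.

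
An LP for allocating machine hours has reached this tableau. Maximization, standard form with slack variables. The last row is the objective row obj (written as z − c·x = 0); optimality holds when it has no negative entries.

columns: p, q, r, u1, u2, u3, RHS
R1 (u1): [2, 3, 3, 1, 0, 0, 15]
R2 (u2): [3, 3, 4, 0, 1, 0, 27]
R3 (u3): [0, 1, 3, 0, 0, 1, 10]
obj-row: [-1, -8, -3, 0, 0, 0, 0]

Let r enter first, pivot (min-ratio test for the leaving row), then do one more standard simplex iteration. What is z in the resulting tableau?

Ratio test on column r — row 1: 15/3 = 5; row 2: 27/4 = 27/4; row 3: 10/3 = 10/3. Minimum is 10/3 at row 3 (u3 leaves); pivot element 3.
Pivot on row 3; the obj-row RHS becomes 0 − (-3)·(10/3) = 10.
Next entering variable (most negative obj-row entry -7): q.
Ratio test on column q — row 1: 5/2 = 5/2; row 2: (41/3)/(5/3) = 41/5; row 3: (10/3)/(1/3) = 10. Minimum is 5/2 at row 1 (u1 leaves); pivot element 2.
After the second pivot the obj-row RHS is 10 − (-7)·(5/2) = 55/2.

55/2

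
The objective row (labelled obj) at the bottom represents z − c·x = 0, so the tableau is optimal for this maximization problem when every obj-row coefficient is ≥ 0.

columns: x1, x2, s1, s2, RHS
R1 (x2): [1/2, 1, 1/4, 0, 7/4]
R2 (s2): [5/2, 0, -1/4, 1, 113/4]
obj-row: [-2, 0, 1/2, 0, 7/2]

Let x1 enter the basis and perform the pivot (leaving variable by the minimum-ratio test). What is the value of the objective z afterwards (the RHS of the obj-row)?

21/2

Ratio test on column x1 — row 1: (7/4)/(1/2) = 7/2; row 2: (113/4)/(5/2) = 113/10. Minimum is 7/2 at row 1 (x2 leaves); pivot element 1/2.
Pivot on row 1; the obj-row RHS becomes 7/2 − (-2)·(7/2) = 21/2.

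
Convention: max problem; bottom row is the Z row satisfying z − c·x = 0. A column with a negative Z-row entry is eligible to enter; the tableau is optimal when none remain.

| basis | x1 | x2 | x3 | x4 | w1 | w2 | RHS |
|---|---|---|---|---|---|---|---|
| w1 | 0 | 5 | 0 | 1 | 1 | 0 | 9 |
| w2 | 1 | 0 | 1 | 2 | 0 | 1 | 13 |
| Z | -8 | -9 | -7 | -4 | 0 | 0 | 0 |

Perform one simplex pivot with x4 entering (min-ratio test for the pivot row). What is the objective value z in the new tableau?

26

Ratio test on column x4 — row 1: 9/1 = 9; row 2: 13/2 = 13/2. Minimum is 13/2 at row 2 (w2 leaves); pivot element 2.
Pivot on row 2; the Z-row RHS becomes 0 − (-4)·(13/2) = 26.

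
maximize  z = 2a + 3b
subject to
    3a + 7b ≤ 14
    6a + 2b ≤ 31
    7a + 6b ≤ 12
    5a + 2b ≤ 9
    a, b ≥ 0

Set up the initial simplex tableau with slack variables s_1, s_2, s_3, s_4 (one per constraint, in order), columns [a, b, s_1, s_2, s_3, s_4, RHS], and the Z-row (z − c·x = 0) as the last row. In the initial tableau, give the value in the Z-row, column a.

The Z-row carries the negated objective coefficients: the a entry is -2.

-2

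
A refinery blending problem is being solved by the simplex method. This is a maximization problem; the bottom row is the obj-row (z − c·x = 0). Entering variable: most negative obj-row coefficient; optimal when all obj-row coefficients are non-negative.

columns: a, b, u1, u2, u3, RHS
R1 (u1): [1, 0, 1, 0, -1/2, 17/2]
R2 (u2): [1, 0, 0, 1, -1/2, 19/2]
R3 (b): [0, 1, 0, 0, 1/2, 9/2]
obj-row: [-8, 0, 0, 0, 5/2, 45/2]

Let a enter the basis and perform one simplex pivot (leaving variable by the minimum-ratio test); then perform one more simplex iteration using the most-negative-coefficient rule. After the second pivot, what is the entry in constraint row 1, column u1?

Ratio test on column a — row 1: (17/2)/1 = 17/2; row 2: (19/2)/1 = 19/2; row 3: entry 0 ≤ 0. Minimum is 17/2 at row 1 (u1 leaves); pivot element 1.
Divide row 1 by 1; eliminate column a from the other rows.
Second iteration: most negative obj-row entry is -3/2 in column u3, so u3 enters.
Ratio test on column u3 — row 1: entry -1/2 ≤ 0; row 2: entry 0 ≤ 0; row 3: (9/2)/(1/2) = 9. Minimum is 9 at row 3 (b leaves); pivot element 1/2.
Divide row 3 by 1/2; eliminate column u3 from the other rows.
After both pivots, the entry at constraint row 1, column u1 is 1.

1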